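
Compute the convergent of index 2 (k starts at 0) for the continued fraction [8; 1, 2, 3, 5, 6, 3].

26/3

Using pₖ = aₖpₖ₋₁ + pₖ₋₂, qₖ = aₖqₖ₋₁ + qₖ₋₂ (with p₋₁=1, p₋₂=0, q₋₁=0, q₋₂=1):
  k=0: a=8, p=8, q=1
  k=1: a=1, p=9, q=1
  k=2: a=2, p=26, q=3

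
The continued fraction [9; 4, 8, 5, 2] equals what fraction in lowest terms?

Fold from the inside: start with 2/1.
  5 + 1/2 = 11/2
  8 + 2/11 = 90/11
  4 + 11/90 = 371/90
  9 + 90/371 = 3429/371

3429/371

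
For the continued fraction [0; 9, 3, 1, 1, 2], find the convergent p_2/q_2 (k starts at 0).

3/28

Using pₖ = aₖpₖ₋₁ + pₖ₋₂, qₖ = aₖqₖ₋₁ + qₖ₋₂ (with p₋₁=1, p₋₂=0, q₋₁=0, q₋₂=1):
  k=0: a=0, p=0, q=1
  k=1: a=9, p=1, q=9
  k=2: a=3, p=3, q=28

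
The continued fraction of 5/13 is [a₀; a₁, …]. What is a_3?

1

5 = 0·13 + 5   →  a_0 = 0
13 = 2·5 + 3   →  a_1 = 2
5 = 1·3 + 2   →  a_2 = 1
3 = 1·2 + 1   →  a_3 = 1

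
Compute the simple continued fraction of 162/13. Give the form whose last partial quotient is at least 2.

162 = 12*13 + 6
13 = 2*6 + 1
6 = 6*1 + 0  (stop)
So 162/13 = [12; 2, 6].

[12; 2, 6]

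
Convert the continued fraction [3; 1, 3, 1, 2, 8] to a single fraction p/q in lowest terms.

443/117

Using pₖ = aₖpₖ₋₁ + pₖ₋₂ and qₖ = aₖqₖ₋₁ + qₖ₋₂:
  k=0: a=3, p=3, q=1
  k=1: a=1, p=4, q=1
  k=2: a=3, p=15, q=4
  k=3: a=1, p=19, q=5
  k=4: a=2, p=53, q=14
  k=5: a=8, p=443, q=117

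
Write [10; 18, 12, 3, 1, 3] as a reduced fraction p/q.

Fold from the inside: start with 3/1.
  1 + 1/3 = 4/3
  3 + 3/4 = 15/4
  12 + 4/15 = 184/15
  18 + 15/184 = 3327/184
  10 + 184/3327 = 33454/3327

33454/3327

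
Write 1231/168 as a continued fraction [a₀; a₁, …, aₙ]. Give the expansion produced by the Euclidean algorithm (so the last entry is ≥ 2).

1231 = 7×168 + 55
168 = 3×55 + 3
55 = 18×3 + 1
3 = 3×1 + 0  (stop)
So 1231/168 = [7; 3, 18, 3].

[7; 3, 18, 3]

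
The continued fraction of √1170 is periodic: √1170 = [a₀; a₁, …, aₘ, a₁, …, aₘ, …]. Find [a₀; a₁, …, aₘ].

[34; 4, 1, 6, 1, 4, 68]

a₀ = ⌊√1170⌋ = 34.
With m₀=0, d₀=1 and mₖ₊₁ = dₖaₖ − mₖ, dₖ₊₁ = (n − mₖ₊₁²)/dₖ, aₖ₊₁ = ⌊(a₀+mₖ₊₁)/dₖ₊₁⌋:
  k=1: m=34, d=14, a=4
  k=2: m=22, d=49, a=1
  k=3: m=27, d=9, a=6
  k=4: m=27, d=49, a=1
  k=5: m=22, d=14, a=4
  k=6: m=34, d=1, a=68
d=1 and a=2a₀=68 at k=6, so the next step gives (m, d) = (34, 14) again — its k=1 value — and the period has length 6.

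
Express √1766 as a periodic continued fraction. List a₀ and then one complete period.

[42; 42, 84]

a₀ = ⌊√1766⌋ = 42.
With m₀=0, d₀=1 and mₖ₊₁ = dₖaₖ − mₖ, dₖ₊₁ = (n − mₖ₊₁²)/dₖ, aₖ₊₁ = ⌊(a₀+mₖ₊₁)/dₖ₊₁⌋:
  k=1: m=42, d=2, a=42
  k=2: m=42, d=1, a=84
d=1 and a=2a₀=84 at k=2, so the next step gives (m, d) = (42, 2) again — its k=1 value — and the period has length 2.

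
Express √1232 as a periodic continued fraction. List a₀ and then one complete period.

[35; 10, 70]

a₀ = ⌊√1232⌋ = 35.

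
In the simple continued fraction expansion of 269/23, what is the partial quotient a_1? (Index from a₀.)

1

269 = 11·23 + 16   →  a_0 = 11
23 = 1·16 + 7   →  a_1 = 1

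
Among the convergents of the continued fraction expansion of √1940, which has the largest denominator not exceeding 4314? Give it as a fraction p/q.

85316/1937

√1940 = [44; 22, 88, …] (period length 2).
Convergents:
  p_0/q_0 = 44/1
  p_1/q_1 = 969/22
  p_2/q_2 = 85316/1937
  p_3/q_3 = 1877921/42636
q_2 = 1937 ≤ 4314 < 42636 = q_3, so the answer is 85316/1937.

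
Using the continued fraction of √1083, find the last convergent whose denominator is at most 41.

362/11

√1083 = [32; 1, 9, 1, 64, …] (period length 4).
Convergents:
  p_0/q_0 = 32/1
  p_1/q_1 = 33/1
  p_2/q_2 = 329/10
  p_3/q_3 = 362/11
  p_4/q_4 = 23497/714
q_3 = 11 ≤ 41 < 714 = q_4, so the answer is 362/11.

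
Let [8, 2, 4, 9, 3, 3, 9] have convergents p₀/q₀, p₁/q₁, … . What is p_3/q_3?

Using pₖ = aₖpₖ₋₁ + pₖ₋₂, qₖ = aₖqₖ₋₁ + qₖ₋₂ (with p₋₁=1, p₋₂=0, q₋₁=0, q₋₂=1):
  k=0: a=8, p=8, q=1
  k=1: a=2, p=17, q=2
  k=2: a=4, p=76, q=9
  k=3: a=9, p=701, q=83

701/83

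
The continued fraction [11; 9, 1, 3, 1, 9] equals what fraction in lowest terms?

5329/480

Fold from the inside: start with 9/1.
  1 + 1/9 = 10/9
  3 + 9/10 = 39/10
  1 + 10/39 = 49/39
  9 + 39/49 = 480/49
  11 + 49/480 = 5329/480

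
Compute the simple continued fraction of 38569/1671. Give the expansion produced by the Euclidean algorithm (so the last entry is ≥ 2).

[23; 12, 3, 2, 19]

38569 = 23*1671 + 136
1671 = 12*136 + 39
136 = 3*39 + 19
39 = 2*19 + 1
19 = 19*1 + 0  (stop)
So 38569/1671 = [23; 12, 3, 2, 19].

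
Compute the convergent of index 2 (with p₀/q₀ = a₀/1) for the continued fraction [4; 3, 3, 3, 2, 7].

Using pₖ = aₖpₖ₋₁ + pₖ₋₂, qₖ = aₖqₖ₋₁ + qₖ₋₂ (with p₋₁=1, p₋₂=0, q₋₁=0, q₋₂=1):
  k=0: a=4, p=4, q=1
  k=1: a=3, p=13, q=3
  k=2: a=3, p=43, q=10

43/10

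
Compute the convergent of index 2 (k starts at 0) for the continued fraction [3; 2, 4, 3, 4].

31/9

Using pₖ = aₖpₖ₋₁ + pₖ₋₂, qₖ = aₖqₖ₋₁ + qₖ₋₂ (with p₋₁=1, p₋₂=0, q₋₁=0, q₋₂=1):
  k=0: a=3, p=3, q=1
  k=1: a=2, p=7, q=2
  k=2: a=4, p=31, q=9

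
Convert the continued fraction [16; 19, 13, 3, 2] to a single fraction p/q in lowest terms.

28477/1774

Using pₖ = aₖpₖ₋₁ + pₖ₋₂ and qₖ = aₖqₖ₋₁ + qₖ₋₂:
  k=0: a=16, p=16, q=1
  k=1: a=19, p=305, q=19
  k=2: a=13, p=3981, q=248
  k=3: a=3, p=12248, q=763
  k=4: a=2, p=28477, q=1774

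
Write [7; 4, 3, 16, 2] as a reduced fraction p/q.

3160/437

Fold from the inside: start with 2/1.
  16 + 1/2 = 33/2
  3 + 2/33 = 101/33
  4 + 33/101 = 437/101
  7 + 101/437 = 3160/437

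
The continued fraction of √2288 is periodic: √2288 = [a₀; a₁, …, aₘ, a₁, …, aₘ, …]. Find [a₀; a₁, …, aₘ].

a₀ = ⌊√2288⌋ = 47.
With m₀=0, d₀=1 and mₖ₊₁ = dₖaₖ − mₖ, dₖ₊₁ = (n − mₖ₊₁²)/dₖ, aₖ₊₁ = ⌊(a₀+mₖ₊₁)/dₖ₊₁⌋:
  k=1: m=47, d=79, a=1
  k=2: m=32, d=16, a=4
  k=3: m=32, d=79, a=1
  k=4: m=47, d=1, a=94
d=1 and a=2a₀=94 at k=4, so the next step gives (m, d) = (47, 79) again — its k=1 value — and the period has length 4.

[47; 1, 4, 1, 94]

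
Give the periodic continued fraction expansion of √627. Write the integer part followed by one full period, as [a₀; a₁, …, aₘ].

[25; 25, 50]

a₀ = ⌊√627⌋ = 25.
With m₀=0, d₀=1 and mₖ₊₁ = dₖaₖ − mₖ, dₖ₊₁ = (n − mₖ₊₁²)/dₖ, aₖ₊₁ = ⌊(a₀+mₖ₊₁)/dₖ₊₁⌋:
  k=1: m=25, d=2, a=25
  k=2: m=25, d=1, a=50
d=1 and a=2a₀=50 at k=2, so the next step gives (m, d) = (25, 2) again — its k=1 value — and the period has length 2.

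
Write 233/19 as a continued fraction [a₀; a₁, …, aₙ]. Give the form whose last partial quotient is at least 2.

233 = 12*19 + 5
19 = 3*5 + 4
5 = 1*4 + 1
4 = 4*1 + 0  (stop)
So 233/19 = [12; 3, 1, 4].

[12; 3, 1, 4]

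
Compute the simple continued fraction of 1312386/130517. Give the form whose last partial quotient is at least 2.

1312386 = 10*130517 + 7216
130517 = 18*7216 + 629
7216 = 11*629 + 297
629 = 2*297 + 35
297 = 8*35 + 17
35 = 2*17 + 1
17 = 17*1 + 0  (stop)
So 1312386/130517 = [10; 18, 11, 2, 8, 2, 17].

[10; 18, 11, 2, 8, 2, 17]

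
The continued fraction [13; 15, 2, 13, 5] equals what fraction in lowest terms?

27710/2121

Using pₖ = aₖpₖ₋₁ + pₖ₋₂ and qₖ = aₖqₖ₋₁ + qₖ₋₂:
  k=0: a=13, p=13, q=1
  k=1: a=15, p=196, q=15
  k=2: a=2, p=405, q=31
  k=3: a=13, p=5461, q=418
  k=4: a=5, p=27710, q=2121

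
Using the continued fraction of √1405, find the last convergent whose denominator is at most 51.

1087/29

√1405 = [37; 2, 14, 2, 74, …] (period length 4).
Convergents:
  p_0/q_0 = 37/1
  p_1/q_1 = 75/2
  p_2/q_2 = 1087/29
  p_3/q_3 = 2249/60
q_2 = 29 ≤ 51 < 60 = q_3, so the answer is 1087/29.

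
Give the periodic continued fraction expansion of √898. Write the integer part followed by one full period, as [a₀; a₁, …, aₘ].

a₀ = ⌊√898⌋ = 29.
With m₀=0, d₀=1 and mₖ₊₁ = dₖaₖ − mₖ, dₖ₊₁ = (n − mₖ₊₁²)/dₖ, aₖ₊₁ = ⌊(a₀+mₖ₊₁)/dₖ₊₁⌋:
  k=1: m=29, d=57, a=1
  k=2: m=28, d=2, a=28
  k=3: m=28, d=57, a=1
  k=4: m=29, d=1, a=58
d=1 and a=2a₀=58 at k=4, so the next step gives (m, d) = (29, 57) again — its k=1 value — and the period has length 4.

[29; 1, 28, 1, 58]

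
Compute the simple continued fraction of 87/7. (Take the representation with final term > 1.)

[12; 2, 3]

87 = 12×7 + 3
7 = 2×3 + 1
3 = 3×1 + 0  (stop)
So 87/7 = [12; 2, 3].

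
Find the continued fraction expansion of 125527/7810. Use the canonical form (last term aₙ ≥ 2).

[16; 13, 1, 3, 2, 3, 18]

125527 = 16·7810 + 567
7810 = 13·567 + 439
567 = 1·439 + 128
439 = 3·128 + 55
128 = 2·55 + 18
55 = 3·18 + 1
18 = 18·1 + 0  (stop)
So 125527/7810 = [16; 13, 1, 3, 2, 3, 18].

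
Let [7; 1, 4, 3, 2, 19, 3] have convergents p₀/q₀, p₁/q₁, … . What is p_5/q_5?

5616/719

Using pₖ = aₖpₖ₋₁ + pₖ₋₂, qₖ = aₖqₖ₋₁ + qₖ₋₂ (with p₋₁=1, p₋₂=0, q₋₁=0, q₋₂=1):
  k=0: a=7, p=7, q=1
  k=1: a=1, p=8, q=1
  k=2: a=4, p=39, q=5
  k=3: a=3, p=125, q=16
  k=4: a=2, p=289, q=37
  k=5: a=19, p=5616, q=719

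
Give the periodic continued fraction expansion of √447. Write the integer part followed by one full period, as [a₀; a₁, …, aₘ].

[21; 7, 42]

a₀ = ⌊√447⌋ = 21.
With m₀=0, d₀=1 and mₖ₊₁ = dₖaₖ − mₖ, dₖ₊₁ = (n − mₖ₊₁²)/dₖ, aₖ₊₁ = ⌊(a₀+mₖ₊₁)/dₖ₊₁⌋:
  k=1: m=21, d=6, a=7
  k=2: m=21, d=1, a=42
d=1 and a=2a₀=42 at k=2, so the next step gives (m, d) = (21, 6) again — its k=1 value — and the period has length 2.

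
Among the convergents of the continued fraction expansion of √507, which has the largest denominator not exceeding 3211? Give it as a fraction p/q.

√507 = [22; 1, 1, 14, 1, 1, 44, …] (period length 6).
Convergents:
  p_0/q_0 = 22/1
  p_1/q_1 = 23/1
  p_2/q_2 = 45/2
  p_3/q_3 = 653/29
  p_4/q_4 = 698/31
  p_5/q_5 = 1351/60
  p_6/q_6 = 60142/2671
  p_7/q_7 = 61493/2731
  p_8/q_8 = 121635/5402
q_7 = 2731 ≤ 3211 < 5402 = q_8, so the answer is 61493/2731.

61493/2731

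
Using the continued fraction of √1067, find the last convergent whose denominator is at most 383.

6435/197

√1067 = [32; 1, 1, 1, 64, …] (period length 4).
Convergents:
  p_0/q_0 = 32/1
  p_1/q_1 = 33/1
  p_2/q_2 = 65/2
  p_3/q_3 = 98/3
  p_4/q_4 = 6337/194
  p_5/q_5 = 6435/197
  p_6/q_6 = 12772/391
q_5 = 197 ≤ 383 < 391 = q_6, so the answer is 6435/197.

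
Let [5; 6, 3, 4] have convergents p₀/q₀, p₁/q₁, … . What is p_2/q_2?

Using pₖ = aₖpₖ₋₁ + pₖ₋₂, qₖ = aₖqₖ₋₁ + qₖ₋₂ (with p₋₁=1, p₋₂=0, q₋₁=0, q₋₂=1):
  k=0: a=5, p=5, q=1
  k=1: a=6, p=31, q=6
  k=2: a=3, p=98, q=19

98/19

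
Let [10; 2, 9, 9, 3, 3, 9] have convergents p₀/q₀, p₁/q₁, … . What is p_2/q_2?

Using pₖ = aₖpₖ₋₁ + pₖ₋₂, qₖ = aₖqₖ₋₁ + qₖ₋₂ (with p₋₁=1, p₋₂=0, q₋₁=0, q₋₂=1):
  k=0: a=10, p=10, q=1
  k=1: a=2, p=21, q=2
  k=2: a=9, p=199, q=19

199/19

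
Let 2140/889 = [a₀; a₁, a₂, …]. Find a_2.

2

2140 = 2·889 + 362   →  a_0 = 2
889 = 2·362 + 165   →  a_1 = 2
362 = 2·165 + 32   →  a_2 = 2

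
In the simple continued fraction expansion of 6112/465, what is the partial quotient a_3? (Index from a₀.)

15

6112 = 13·465 + 67   →  a_0 = 13
465 = 6·67 + 63   →  a_1 = 6
67 = 1·63 + 4   →  a_2 = 1
63 = 15·4 + 3   →  a_3 = 15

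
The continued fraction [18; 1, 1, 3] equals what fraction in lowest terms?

130/7

Using pₖ = aₖpₖ₋₁ + pₖ₋₂ and qₖ = aₖqₖ₋₁ + qₖ₋₂:
  k=0: a=18, p=18, q=1
  k=1: a=1, p=19, q=1
  k=2: a=1, p=37, q=2
  k=3: a=3, p=130, q=7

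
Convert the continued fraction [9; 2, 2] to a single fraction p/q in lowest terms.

Fold from the inside: start with 2/1.
  2 + 1/2 = 5/2
  9 + 2/5 = 47/5

47/5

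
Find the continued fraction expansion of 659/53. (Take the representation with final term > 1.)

659 = 12*53 + 23
53 = 2*23 + 7
23 = 3*7 + 2
7 = 3*2 + 1
2 = 2*1 + 0  (stop)
So 659/53 = [12; 2, 3, 3, 2].

[12; 2, 3, 3, 2]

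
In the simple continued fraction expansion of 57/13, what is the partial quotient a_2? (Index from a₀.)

1

57 = 4·13 + 5   →  a_0 = 4
13 = 2·5 + 3   →  a_1 = 2
5 = 1·3 + 2   →  a_2 = 1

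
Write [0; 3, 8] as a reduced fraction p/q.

8/25

Fold from the inside: start with 8/1.
  3 + 1/8 = 25/8
  0 + 8/25 = 8/25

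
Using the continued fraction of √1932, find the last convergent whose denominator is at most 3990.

85052/1935

√1932 = [43; 1, 20, 1, 86, …] (period length 4).
Convergents:
  p_0/q_0 = 43/1
  p_1/q_1 = 44/1
  p_2/q_2 = 923/21
  p_3/q_3 = 967/22
  p_4/q_4 = 84085/1913
  p_5/q_5 = 85052/1935
  p_6/q_6 = 1785125/40613
q_5 = 1935 ≤ 3990 < 40613 = q_6, so the answer is 85052/1935.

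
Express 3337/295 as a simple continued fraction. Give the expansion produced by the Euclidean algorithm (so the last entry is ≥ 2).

[11; 3, 4, 1, 5, 3]

3337 = 11·295 + 92
295 = 3·92 + 19
92 = 4·19 + 16
19 = 1·16 + 3
16 = 5·3 + 1
3 = 3·1 + 0  (stop)
So 3337/295 = [11; 3, 4, 1, 5, 3].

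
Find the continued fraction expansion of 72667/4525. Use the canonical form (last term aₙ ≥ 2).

[16; 16, 1, 18, 14]

72667 = 16×4525 + 267
4525 = 16×267 + 253
267 = 1×253 + 14
253 = 18×14 + 1
14 = 14×1 + 0  (stop)
So 72667/4525 = [16; 16, 1, 18, 14].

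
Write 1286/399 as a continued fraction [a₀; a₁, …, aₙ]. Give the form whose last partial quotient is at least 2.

[3; 4, 2, 14, 3]

1286 = 3·399 + 89
399 = 4·89 + 43
89 = 2·43 + 3
43 = 14·3 + 1
3 = 3·1 + 0  (stop)
So 1286/399 = [3; 4, 2, 14, 3].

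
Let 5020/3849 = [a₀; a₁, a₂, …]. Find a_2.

3

5020 = 1·3849 + 1171   →  a_0 = 1
3849 = 3·1171 + 336   →  a_1 = 3
1171 = 3·336 + 163   →  a_2 = 3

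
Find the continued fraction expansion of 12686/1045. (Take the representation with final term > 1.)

[12; 7, 6, 2, 1, 7]

12686 = 12·1045 + 146
1045 = 7·146 + 23
146 = 6·23 + 8
23 = 2·8 + 7
8 = 1·7 + 1
7 = 7·1 + 0  (stop)
So 12686/1045 = [12; 7, 6, 2, 1, 7].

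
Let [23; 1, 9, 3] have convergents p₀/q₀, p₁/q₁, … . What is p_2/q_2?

Using pₖ = aₖpₖ₋₁ + pₖ₋₂, qₖ = aₖqₖ₋₁ + qₖ₋₂ (with p₋₁=1, p₋₂=0, q₋₁=0, q₋₂=1):
  k=0: a=23, p=23, q=1
  k=1: a=1, p=24, q=1
  k=2: a=9, p=239, q=10

239/10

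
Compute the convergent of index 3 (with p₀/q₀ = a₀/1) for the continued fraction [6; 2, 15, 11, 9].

Using pₖ = aₖpₖ₋₁ + pₖ₋₂, qₖ = aₖqₖ₋₁ + qₖ₋₂ (with p₋₁=1, p₋₂=0, q₋₁=0, q₋₂=1):
  k=0: a=6, p=6, q=1
  k=1: a=2, p=13, q=2
  k=2: a=15, p=201, q=31
  k=3: a=11, p=2224, q=343

2224/343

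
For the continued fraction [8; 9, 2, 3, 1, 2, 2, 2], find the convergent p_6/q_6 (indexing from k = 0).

Using pₖ = aₖpₖ₋₁ + pₖ₋₂, qₖ = aₖqₖ₋₁ + qₖ₋₂ (with p₋₁=1, p₋₂=0, q₋₁=0, q₋₂=1):
  k=0: a=8, p=8, q=1
  k=1: a=9, p=73, q=9
  k=2: a=2, p=154, q=19
  k=3: a=3, p=535, q=66
  k=4: a=1, p=689, q=85
  k=5: a=2, p=1913, q=236
  k=6: a=2, p=4515, q=557

4515/557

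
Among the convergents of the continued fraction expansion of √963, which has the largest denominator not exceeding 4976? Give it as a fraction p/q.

59675/1923

√963 = [31; 31, 62, …] (period length 2).
Convergents:
  p_0/q_0 = 31/1
  p_1/q_1 = 962/31
  p_2/q_2 = 59675/1923
  p_3/q_3 = 1850887/59644
q_2 = 1923 ≤ 4976 < 59644 = q_3, so the answer is 59675/1923.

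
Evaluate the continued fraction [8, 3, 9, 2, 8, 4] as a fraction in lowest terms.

Using pₖ = aₖpₖ₋₁ + pₖ₋₂ and qₖ = aₖqₖ₋₁ + qₖ₋₂:
  k=0: a=8, p=8, q=1
  k=1: a=3, p=25, q=3
  k=2: a=9, p=233, q=28
  k=3: a=2, p=491, q=59
  k=4: a=8, p=4161, q=500
  k=5: a=4, p=17135, q=2059

17135/2059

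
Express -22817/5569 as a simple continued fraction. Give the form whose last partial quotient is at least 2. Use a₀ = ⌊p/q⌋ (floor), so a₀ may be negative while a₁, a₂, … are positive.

-22817 = -5×5569 + 5028
5569 = 1×5028 + 541
5028 = 9×541 + 159
541 = 3×159 + 64
159 = 2×64 + 31
64 = 2×31 + 2
31 = 15×2 + 1
2 = 2×1 + 0  (stop)
So -22817/5569 = [-5; 1, 9, 3, 2, 2, 15, 2].

[-5; 1, 9, 3, 2, 2, 15, 2]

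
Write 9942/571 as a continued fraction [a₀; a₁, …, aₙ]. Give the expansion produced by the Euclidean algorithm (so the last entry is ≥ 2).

[17; 2, 2, 3, 16, 2]

9942 = 17×571 + 235
571 = 2×235 + 101
235 = 2×101 + 33
101 = 3×33 + 2
33 = 16×2 + 1
2 = 2×1 + 0  (stop)
So 9942/571 = [17; 2, 2, 3, 16, 2].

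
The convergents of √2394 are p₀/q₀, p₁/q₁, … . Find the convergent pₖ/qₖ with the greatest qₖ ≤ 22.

√2394 = [48; 1, 12, 1, 96, …] (period length 4).
Convergents:
  p_0/q_0 = 48/1
  p_1/q_1 = 49/1
  p_2/q_2 = 636/13
  p_3/q_3 = 685/14
  p_4/q_4 = 66396/1357
q_3 = 14 ≤ 22 < 1357 = q_4, so the answer is 685/14.

685/14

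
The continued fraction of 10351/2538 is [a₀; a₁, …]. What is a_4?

10351 = 4·2538 + 199   →  a_0 = 4
2538 = 12·199 + 150   →  a_1 = 12
199 = 1·150 + 49   →  a_2 = 1
150 = 3·49 + 3   →  a_3 = 3
49 = 16·3 + 1   →  a_4 = 16

16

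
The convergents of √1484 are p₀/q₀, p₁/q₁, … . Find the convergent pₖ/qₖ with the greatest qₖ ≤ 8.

√1484 = [38; 1, 1, 10, 1, 1, 76, …] (period length 6).
Convergents:
  p_0/q_0 = 38/1
  p_1/q_1 = 39/1
  p_2/q_2 = 77/2
  p_3/q_3 = 809/21
q_2 = 2 ≤ 8 < 21 = q_3, so the answer is 77/2.

77/2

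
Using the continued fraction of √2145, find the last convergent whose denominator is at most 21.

√2145 = [46; 3, 5, 2, 5, 3, 92, …] (period length 6).
Convergents:
  p_0/q_0 = 46/1
  p_1/q_1 = 139/3
  p_2/q_2 = 741/16
  p_3/q_3 = 1621/35
q_2 = 16 ≤ 21 < 35 = q_3, so the answer is 741/16.

741/16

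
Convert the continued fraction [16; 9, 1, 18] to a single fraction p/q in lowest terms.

Fold from the inside: start with 18/1.
  1 + 1/18 = 19/18
  9 + 18/19 = 189/19
  16 + 19/189 = 3043/189

3043/189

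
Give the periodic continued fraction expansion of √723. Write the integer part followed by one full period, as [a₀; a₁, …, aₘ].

[26; 1, 7, 1, 52]

a₀ = ⌊√723⌋ = 26.
With m₀=0, d₀=1 and mₖ₊₁ = dₖaₖ − mₖ, dₖ₊₁ = (n − mₖ₊₁²)/dₖ, aₖ₊₁ = ⌊(a₀+mₖ₊₁)/dₖ₊₁⌋:
  k=1: m=26, d=47, a=1
  k=2: m=21, d=6, a=7
  k=3: m=21, d=47, a=1
  k=4: m=26, d=1, a=52
d=1 and a=2a₀=52 at k=4, so the next step gives (m, d) = (26, 47) again — its k=1 value — and the period has length 4.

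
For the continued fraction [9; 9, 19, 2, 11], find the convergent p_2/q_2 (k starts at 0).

1567/172

Using pₖ = aₖpₖ₋₁ + pₖ₋₂, qₖ = aₖqₖ₋₁ + qₖ₋₂ (with p₋₁=1, p₋₂=0, q₋₁=0, q₋₂=1):
  k=0: a=9, p=9, q=1
  k=1: a=9, p=82, q=9
  k=2: a=19, p=1567, q=172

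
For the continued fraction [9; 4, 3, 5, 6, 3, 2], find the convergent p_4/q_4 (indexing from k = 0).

3942/427

Using pₖ = aₖpₖ₋₁ + pₖ₋₂, qₖ = aₖqₖ₋₁ + qₖ₋₂ (with p₋₁=1, p₋₂=0, q₋₁=0, q₋₂=1):
  k=0: a=9, p=9, q=1
  k=1: a=4, p=37, q=4
  k=2: a=3, p=120, q=13
  k=3: a=5, p=637, q=69
  k=4: a=6, p=3942, q=427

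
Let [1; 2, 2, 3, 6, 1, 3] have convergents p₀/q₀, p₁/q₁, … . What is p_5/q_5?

Using pₖ = aₖpₖ₋₁ + pₖ₋₂, qₖ = aₖqₖ₋₁ + qₖ₋₂ (with p₋₁=1, p₋₂=0, q₋₁=0, q₋₂=1):
  k=0: a=1, p=1, q=1
  k=1: a=2, p=3, q=2
  k=2: a=2, p=7, q=5
  k=3: a=3, p=24, q=17
  k=4: a=6, p=151, q=107
  k=5: a=1, p=175, q=124

175/124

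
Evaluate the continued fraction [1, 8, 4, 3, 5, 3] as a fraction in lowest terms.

Using pₖ = aₖpₖ₋₁ + pₖ₋₂ and qₖ = aₖqₖ₋₁ + qₖ₋₂:
  k=0: a=1, p=1, q=1
  k=1: a=8, p=9, q=8
  k=2: a=4, p=37, q=33
  k=3: a=3, p=120, q=107
  k=4: a=5, p=637, q=568
  k=5: a=3, p=2031, q=1811

2031/1811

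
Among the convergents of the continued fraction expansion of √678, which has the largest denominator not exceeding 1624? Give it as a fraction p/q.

√678 = [26; 26, 52, …] (period length 2).
Convergents:
  p_0/q_0 = 26/1
  p_1/q_1 = 677/26
  p_2/q_2 = 35230/1353
  p_3/q_3 = 916657/35204
q_2 = 1353 ≤ 1624 < 35204 = q_3, so the answer is 35230/1353.

35230/1353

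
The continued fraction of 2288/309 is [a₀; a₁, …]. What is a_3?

8

2288 = 7·309 + 125   →  a_0 = 7
309 = 2·125 + 59   →  a_1 = 2
125 = 2·59 + 7   →  a_2 = 2
59 = 8·7 + 3   →  a_3 = 8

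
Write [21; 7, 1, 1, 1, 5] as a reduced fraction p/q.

Fold from the inside: start with 5/1.
  1 + 1/5 = 6/5
  1 + 5/6 = 11/6
  1 + 6/11 = 17/11
  7 + 11/17 = 130/17
  21 + 17/130 = 2747/130

2747/130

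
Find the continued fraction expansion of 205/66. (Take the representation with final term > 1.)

205 = 3*66 + 7
66 = 9*7 + 3
7 = 2*3 + 1
3 = 3*1 + 0  (stop)
So 205/66 = [3; 9, 2, 3].

[3; 9, 2, 3]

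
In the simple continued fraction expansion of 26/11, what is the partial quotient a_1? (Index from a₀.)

2

26 = 2·11 + 4   →  a_0 = 2
11 = 2·4 + 3   →  a_1 = 2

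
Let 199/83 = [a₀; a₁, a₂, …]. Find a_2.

199 = 2·83 + 33   →  a_0 = 2
83 = 2·33 + 17   →  a_1 = 2
33 = 1·17 + 16   →  a_2 = 1

1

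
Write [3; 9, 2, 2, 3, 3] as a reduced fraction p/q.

Using pₖ = aₖpₖ₋₁ + pₖ₋₂ and qₖ = aₖqₖ₋₁ + qₖ₋₂:
  k=0: a=3, p=3, q=1
  k=1: a=9, p=28, q=9
  k=2: a=2, p=59, q=19
  k=3: a=2, p=146, q=47
  k=4: a=3, p=497, q=160
  k=5: a=3, p=1637, q=527

1637/527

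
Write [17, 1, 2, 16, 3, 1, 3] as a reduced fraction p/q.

13202/747

Fold from the inside: start with 3/1.
  1 + 1/3 = 4/3
  3 + 3/4 = 15/4
  16 + 4/15 = 244/15
  2 + 15/244 = 503/244
  1 + 244/503 = 747/503
  17 + 503/747 = 13202/747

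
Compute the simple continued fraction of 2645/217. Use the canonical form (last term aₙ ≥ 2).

2645 = 12×217 + 41
217 = 5×41 + 12
41 = 3×12 + 5
12 = 2×5 + 2
5 = 2×2 + 1
2 = 2×1 + 0  (stop)
So 2645/217 = [12; 5, 3, 2, 2, 2].

[12; 5, 3, 2, 2, 2]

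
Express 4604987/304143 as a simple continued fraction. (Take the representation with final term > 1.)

[15; 7, 10, 12, 14, 12, 2]

4604987 = 15×304143 + 42842
304143 = 7×42842 + 4249
42842 = 10×4249 + 352
4249 = 12×352 + 25
352 = 14×25 + 2
25 = 12×2 + 1
2 = 2×1 + 0  (stop)
So 4604987/304143 = [15; 7, 10, 12, 14, 12, 2].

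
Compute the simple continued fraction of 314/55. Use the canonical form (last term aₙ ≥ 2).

314 = 5*55 + 39
55 = 1*39 + 16
39 = 2*16 + 7
16 = 2*7 + 2
7 = 3*2 + 1
2 = 2*1 + 0  (stop)
So 314/55 = [5; 1, 2, 2, 3, 2].

[5; 1, 2, 2, 3, 2]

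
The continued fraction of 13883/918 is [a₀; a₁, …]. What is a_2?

13883 = 15·918 + 113   →  a_0 = 15
918 = 8·113 + 14   →  a_1 = 8
113 = 8·14 + 1   →  a_2 = 8

8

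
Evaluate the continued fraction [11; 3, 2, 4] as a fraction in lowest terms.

350/31

Using pₖ = aₖpₖ₋₁ + pₖ₋₂ and qₖ = aₖqₖ₋₁ + qₖ₋₂:
  k=0: a=11, p=11, q=1
  k=1: a=3, p=34, q=3
  k=2: a=2, p=79, q=7
  k=3: a=4, p=350, q=31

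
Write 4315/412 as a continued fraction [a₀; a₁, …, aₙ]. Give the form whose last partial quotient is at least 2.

4315 = 10*412 + 195
412 = 2*195 + 22
195 = 8*22 + 19
22 = 1*19 + 3
19 = 6*3 + 1
3 = 3*1 + 0  (stop)
So 4315/412 = [10; 2, 8, 1, 6, 3].

[10; 2, 8, 1, 6, 3]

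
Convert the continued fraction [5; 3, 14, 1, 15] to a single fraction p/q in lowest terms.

3904/733

Using pₖ = aₖpₖ₋₁ + pₖ₋₂ and qₖ = aₖqₖ₋₁ + qₖ₋₂:
  k=0: a=5, p=5, q=1
  k=1: a=3, p=16, q=3
  k=2: a=14, p=229, q=43
  k=3: a=1, p=245, q=46
  k=4: a=15, p=3904, q=733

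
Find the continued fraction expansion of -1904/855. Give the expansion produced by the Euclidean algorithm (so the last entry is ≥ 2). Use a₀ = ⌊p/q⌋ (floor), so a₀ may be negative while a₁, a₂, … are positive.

[-3; 1, 3, 2, 2, 5, 7]

-1904 = -3×855 + 661
855 = 1×661 + 194
661 = 3×194 + 79
194 = 2×79 + 36
79 = 2×36 + 7
36 = 5×7 + 1
7 = 7×1 + 0  (stop)
So -1904/855 = [-3; 1, 3, 2, 2, 5, 7].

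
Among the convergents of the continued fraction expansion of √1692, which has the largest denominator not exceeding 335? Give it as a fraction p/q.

√1692 = [41; 7, 2, 7, 82, …] (period length 4).
Convergents:
  p_0/q_0 = 41/1
  p_1/q_1 = 288/7
  p_2/q_2 = 617/15
  p_3/q_3 = 4607/112
  p_4/q_4 = 378391/9199
q_3 = 112 ≤ 335 < 9199 = q_4, so the answer is 4607/112.

4607/112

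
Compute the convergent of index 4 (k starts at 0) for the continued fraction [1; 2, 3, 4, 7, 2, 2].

Using pₖ = aₖpₖ₋₁ + pₖ₋₂, qₖ = aₖqₖ₋₁ + qₖ₋₂ (with p₋₁=1, p₋₂=0, q₋₁=0, q₋₂=1):
  k=0: a=1, p=1, q=1
  k=1: a=2, p=3, q=2
  k=2: a=3, p=10, q=7
  k=3: a=4, p=43, q=30
  k=4: a=7, p=311, q=217

311/217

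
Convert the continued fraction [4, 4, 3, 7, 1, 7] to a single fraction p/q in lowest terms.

3601/851

Fold from the inside: start with 7/1.
  1 + 1/7 = 8/7
  7 + 7/8 = 63/8
  3 + 8/63 = 197/63
  4 + 63/197 = 851/197
  4 + 197/851 = 3601/851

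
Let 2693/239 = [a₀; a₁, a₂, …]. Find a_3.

2693 = 11·239 + 64   →  a_0 = 11
239 = 3·64 + 47   →  a_1 = 3
64 = 1·47 + 17   →  a_2 = 1
47 = 2·17 + 13   →  a_3 = 2

2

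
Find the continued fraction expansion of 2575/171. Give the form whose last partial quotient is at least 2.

2575 = 15×171 + 10
171 = 17×10 + 1
10 = 10×1 + 0  (stop)
So 2575/171 = [15; 17, 10].

[15; 17, 10]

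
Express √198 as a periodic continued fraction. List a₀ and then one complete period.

a₀ = ⌊√198⌋ = 14.
With m₀=0, d₀=1 and mₖ₊₁ = dₖaₖ − mₖ, dₖ₊₁ = (n − mₖ₊₁²)/dₖ, aₖ₊₁ = ⌊(a₀+mₖ₊₁)/dₖ₊₁⌋:
  k=1: m=14, d=2, a=14
  k=2: m=14, d=1, a=28
d=1 and a=2a₀=28 at k=2, so the next step gives (m, d) = (14, 2) again — its k=1 value — and the period has length 2.

[14; 14, 28]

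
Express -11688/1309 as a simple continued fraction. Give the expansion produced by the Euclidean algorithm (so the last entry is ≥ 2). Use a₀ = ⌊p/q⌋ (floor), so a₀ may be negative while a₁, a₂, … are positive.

-11688 = -9×1309 + 93
1309 = 14×93 + 7
93 = 13×7 + 2
7 = 3×2 + 1
2 = 2×1 + 0  (stop)
So -11688/1309 = [-9; 14, 13, 3, 2].

[-9; 14, 13, 3, 2]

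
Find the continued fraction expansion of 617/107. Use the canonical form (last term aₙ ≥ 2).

617 = 5×107 + 82
107 = 1×82 + 25
82 = 3×25 + 7
25 = 3×7 + 4
7 = 1×4 + 3
4 = 1×3 + 1
3 = 3×1 + 0  (stop)
So 617/107 = [5; 1, 3, 3, 1, 1, 3].

[5; 1, 3, 3, 1, 1, 3]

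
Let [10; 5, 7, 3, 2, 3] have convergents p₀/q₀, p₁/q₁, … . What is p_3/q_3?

Using pₖ = aₖpₖ₋₁ + pₖ₋₂, qₖ = aₖqₖ₋₁ + qₖ₋₂ (with p₋₁=1, p₋₂=0, q₋₁=0, q₋₂=1):
  k=0: a=10, p=10, q=1
  k=1: a=5, p=51, q=5
  k=2: a=7, p=367, q=36
  k=3: a=3, p=1152, q=113

1152/113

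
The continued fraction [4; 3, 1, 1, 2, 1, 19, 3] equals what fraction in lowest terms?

Fold from the inside: start with 3/1.
  19 + 1/3 = 58/3
  1 + 3/58 = 61/58
  2 + 58/61 = 180/61
  1 + 61/180 = 241/180
  1 + 180/241 = 421/241
  3 + 241/421 = 1504/421
  4 + 421/1504 = 6437/1504

6437/1504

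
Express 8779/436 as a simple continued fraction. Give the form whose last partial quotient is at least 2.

8779 = 20·436 + 59
436 = 7·59 + 23
59 = 2·23 + 13
23 = 1·13 + 10
13 = 1·10 + 3
10 = 3·3 + 1
3 = 3·1 + 0  (stop)
So 8779/436 = [20; 7, 2, 1, 1, 3, 3].

[20; 7, 2, 1, 1, 3, 3]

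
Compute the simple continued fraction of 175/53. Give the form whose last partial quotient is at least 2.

[3; 3, 3, 5]

175 = 3×53 + 16
53 = 3×16 + 5
16 = 3×5 + 1
5 = 5×1 + 0  (stop)
So 175/53 = [3; 3, 3, 5].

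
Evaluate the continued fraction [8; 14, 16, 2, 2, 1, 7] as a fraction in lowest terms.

Fold from the inside: start with 7/1.
  1 + 1/7 = 8/7
  2 + 7/8 = 23/8
  2 + 8/23 = 54/23
  16 + 23/54 = 887/54
  14 + 54/887 = 12472/887
  8 + 887/12472 = 100663/12472

100663/12472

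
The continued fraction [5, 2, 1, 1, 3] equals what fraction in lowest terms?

97/18

Fold from the inside: start with 3/1.
  1 + 1/3 = 4/3
  1 + 3/4 = 7/4
  2 + 4/7 = 18/7
  5 + 7/18 = 97/18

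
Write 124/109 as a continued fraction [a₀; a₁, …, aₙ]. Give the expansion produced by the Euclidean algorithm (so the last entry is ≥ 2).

[1; 7, 3, 1, 3]

124 = 1×109 + 15
109 = 7×15 + 4
15 = 3×4 + 3
4 = 1×3 + 1
3 = 3×1 + 0  (stop)
So 124/109 = [1; 7, 3, 1, 3].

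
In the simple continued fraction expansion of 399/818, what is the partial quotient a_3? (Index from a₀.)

399 = 0·818 + 399   →  a_0 = 0
818 = 2·399 + 20   →  a_1 = 2
399 = 19·20 + 19   →  a_2 = 19
20 = 1·19 + 1   →  a_3 = 1

1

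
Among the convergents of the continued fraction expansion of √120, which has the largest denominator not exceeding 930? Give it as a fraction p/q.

5291/483

√120 = [10; 1, 20, …] (period length 2).
Convergents:
  p_0/q_0 = 10/1
  p_1/q_1 = 11/1
  p_2/q_2 = 230/21
  p_3/q_3 = 241/22
  p_4/q_4 = 5050/461
  p_5/q_5 = 5291/483
  p_6/q_6 = 110870/10121
q_5 = 483 ≤ 930 < 10121 = q_6, so the answer is 5291/483.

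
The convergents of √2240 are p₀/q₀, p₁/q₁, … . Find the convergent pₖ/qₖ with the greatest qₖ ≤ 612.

10081/213

√2240 = [47; 3, 23, 3, 94, …] (period length 4).
Convergents:
  p_0/q_0 = 47/1
  p_1/q_1 = 142/3
  p_2/q_2 = 3313/70
  p_3/q_3 = 10081/213
  p_4/q_4 = 950927/20092
q_3 = 213 ≤ 612 < 20092 = q_4, so the answer is 10081/213.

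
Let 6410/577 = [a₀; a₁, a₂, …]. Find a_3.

6410 = 11·577 + 63   →  a_0 = 11
577 = 9·63 + 10   →  a_1 = 9
63 = 6·10 + 3   →  a_2 = 6
10 = 3·3 + 1   →  a_3 = 3

3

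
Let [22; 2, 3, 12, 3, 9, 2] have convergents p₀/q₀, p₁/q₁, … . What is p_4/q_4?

Using pₖ = aₖpₖ₋₁ + pₖ₋₂, qₖ = aₖqₖ₋₁ + qₖ₋₂ (with p₋₁=1, p₋₂=0, q₋₁=0, q₋₂=1):
  k=0: a=22, p=22, q=1
  k=1: a=2, p=45, q=2
  k=2: a=3, p=157, q=7
  k=3: a=12, p=1929, q=86
  k=4: a=3, p=5944, q=265

5944/265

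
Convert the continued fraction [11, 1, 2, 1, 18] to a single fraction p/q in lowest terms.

Fold from the inside: start with 18/1.
  1 + 1/18 = 19/18
  2 + 18/19 = 56/19
  1 + 19/56 = 75/56
  11 + 56/75 = 881/75

881/75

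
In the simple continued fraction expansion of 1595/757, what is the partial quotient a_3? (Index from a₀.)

1

1595 = 2·757 + 81   →  a_0 = 2
757 = 9·81 + 28   →  a_1 = 9
81 = 2·28 + 25   →  a_2 = 2
28 = 1·25 + 3   →  a_3 = 1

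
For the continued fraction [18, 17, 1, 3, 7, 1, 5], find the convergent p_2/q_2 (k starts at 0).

325/18

Using pₖ = aₖpₖ₋₁ + pₖ₋₂, qₖ = aₖqₖ₋₁ + qₖ₋₂ (with p₋₁=1, p₋₂=0, q₋₁=0, q₋₂=1):
  k=0: a=18, p=18, q=1
  k=1: a=17, p=307, q=17
  k=2: a=1, p=325, q=18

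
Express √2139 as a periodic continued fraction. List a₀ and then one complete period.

a₀ = ⌊√2139⌋ = 46.
With m₀=0, d₀=1 and mₖ₊₁ = dₖaₖ − mₖ, dₖ₊₁ = (n − mₖ₊₁²)/dₖ, aₖ₊₁ = ⌊(a₀+mₖ₊₁)/dₖ₊₁⌋:
  k=1: m=46, d=23, a=4
  k=2: m=46, d=1, a=92
d=1 and a=2a₀=92 at k=2, so the next step gives (m, d) = (46, 23) again — its k=1 value — and the period has length 2.

[46; 4, 92]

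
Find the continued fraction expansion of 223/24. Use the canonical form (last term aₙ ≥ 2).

[9; 3, 2, 3]

223 = 9×24 + 7
24 = 3×7 + 3
7 = 2×3 + 1
3 = 3×1 + 0  (stop)
So 223/24 = [9; 3, 2, 3].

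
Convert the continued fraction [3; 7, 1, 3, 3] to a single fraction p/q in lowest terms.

Fold from the inside: start with 3/1.
  3 + 1/3 = 10/3
  1 + 3/10 = 13/10
  7 + 10/13 = 101/13
  3 + 13/101 = 316/101

316/101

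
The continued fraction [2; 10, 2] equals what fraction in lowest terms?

Fold from the inside: start with 2/1.
  10 + 1/2 = 21/2
  2 + 2/21 = 44/21

44/21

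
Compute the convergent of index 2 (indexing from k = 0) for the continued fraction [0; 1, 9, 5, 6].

9/10

Using pₖ = aₖpₖ₋₁ + pₖ₋₂, qₖ = aₖqₖ₋₁ + qₖ₋₂ (with p₋₁=1, p₋₂=0, q₋₁=0, q₋₂=1):
  k=0: a=0, p=0, q=1
  k=1: a=1, p=1, q=1
  k=2: a=9, p=9, q=10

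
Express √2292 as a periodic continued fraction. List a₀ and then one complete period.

a₀ = ⌊√2292⌋ = 47.
With m₀=0, d₀=1 and mₖ₊₁ = dₖaₖ − mₖ, dₖ₊₁ = (n − mₖ₊₁²)/dₖ, aₖ₊₁ = ⌊(a₀+mₖ₊₁)/dₖ₊₁⌋:
  k=1: m=47, d=83, a=1
  k=2: m=36, d=12, a=6
  k=3: m=36, d=83, a=1
  k=4: m=47, d=1, a=94
d=1 and a=2a₀=94 at k=4, so the next step gives (m, d) = (47, 83) again — its k=1 value — and the period has length 4.

[47; 1, 6, 1, 94]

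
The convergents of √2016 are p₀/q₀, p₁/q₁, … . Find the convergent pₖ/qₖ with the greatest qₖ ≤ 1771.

40365/899

√2016 = [44; 1, 8, 1, 88, …] (period length 4).
Convergents:
  p_0/q_0 = 44/1
  p_1/q_1 = 45/1
  p_2/q_2 = 404/9
  p_3/q_3 = 449/10
  p_4/q_4 = 39916/889
  p_5/q_5 = 40365/899
  p_6/q_6 = 362836/8081
q_5 = 899 ≤ 1771 < 8081 = q_6, so the answer is 40365/899.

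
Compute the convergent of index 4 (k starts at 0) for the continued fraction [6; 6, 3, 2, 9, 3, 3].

Using pₖ = aₖpₖ₋₁ + pₖ₋₂, qₖ = aₖqₖ₋₁ + qₖ₋₂ (with p₋₁=1, p₋₂=0, q₋₁=0, q₋₂=1):
  k=0: a=6, p=6, q=1
  k=1: a=6, p=37, q=6
  k=2: a=3, p=117, q=19
  k=3: a=2, p=271, q=44
  k=4: a=9, p=2556, q=415

2556/415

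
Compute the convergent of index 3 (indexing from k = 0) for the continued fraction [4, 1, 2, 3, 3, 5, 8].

47/10

Using pₖ = aₖpₖ₋₁ + pₖ₋₂, qₖ = aₖqₖ₋₁ + qₖ₋₂ (with p₋₁=1, p₋₂=0, q₋₁=0, q₋₂=1):
  k=0: a=4, p=4, q=1
  k=1: a=1, p=5, q=1
  k=2: a=2, p=14, q=3
  k=3: a=3, p=47, q=10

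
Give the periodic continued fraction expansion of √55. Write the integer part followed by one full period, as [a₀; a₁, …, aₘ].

[7; 2, 2, 2, 14]

a₀ = ⌊√55⌋ = 7.
With m₀=0, d₀=1 and mₖ₊₁ = dₖaₖ − mₖ, dₖ₊₁ = (n − mₖ₊₁²)/dₖ, aₖ₊₁ = ⌊(a₀+mₖ₊₁)/dₖ₊₁⌋:
  k=1: m=7, d=6, a=2
  k=2: m=5, d=5, a=2
  k=3: m=5, d=6, a=2
  k=4: m=7, d=1, a=14
d=1 and a=2a₀=14 at k=4, so the next step gives (m, d) = (7, 6) again — its k=1 value — and the period has length 4.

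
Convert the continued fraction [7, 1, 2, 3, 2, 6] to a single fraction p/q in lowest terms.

Fold from the inside: start with 6/1.
  2 + 1/6 = 13/6
  3 + 6/13 = 45/13
  2 + 13/45 = 103/45
  1 + 45/103 = 148/103
  7 + 103/148 = 1139/148

1139/148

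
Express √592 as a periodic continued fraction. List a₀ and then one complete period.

a₀ = ⌊√592⌋ = 24.
With m₀=0, d₀=1 and mₖ₊₁ = dₖaₖ − mₖ, dₖ₊₁ = (n − mₖ₊₁²)/dₖ, aₖ₊₁ = ⌊(a₀+mₖ₊₁)/dₖ₊₁⌋:
  k=1: m=24, d=16, a=3
  k=2: m=24, d=1, a=48
d=1 and a=2a₀=48 at k=2, so the next step gives (m, d) = (24, 16) again — its k=1 value — and the period has length 2.

[24; 3, 48]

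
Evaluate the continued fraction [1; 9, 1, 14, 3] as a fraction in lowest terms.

Fold from the inside: start with 3/1.
  14 + 1/3 = 43/3
  1 + 3/43 = 46/43
  9 + 43/46 = 457/46
  1 + 46/457 = 503/457

503/457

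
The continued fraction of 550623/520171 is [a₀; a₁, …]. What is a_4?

550623 = 1·520171 + 30452   →  a_0 = 1
520171 = 17·30452 + 2487   →  a_1 = 17
30452 = 12·2487 + 608   →  a_2 = 12
2487 = 4·608 + 55   →  a_3 = 4
608 = 11·55 + 3   →  a_4 = 11

11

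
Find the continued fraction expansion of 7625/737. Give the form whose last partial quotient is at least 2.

[10; 2, 1, 8, 9, 3]

7625 = 10·737 + 255
737 = 2·255 + 227
255 = 1·227 + 28
227 = 8·28 + 3
28 = 9·3 + 1
3 = 3·1 + 0  (stop)
So 7625/737 = [10; 2, 1, 8, 9, 3].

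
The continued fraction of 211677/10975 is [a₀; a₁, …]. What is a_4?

211677 = 19·10975 + 3152   →  a_0 = 19
10975 = 3·3152 + 1519   →  a_1 = 3
3152 = 2·1519 + 114   →  a_2 = 2
1519 = 13·114 + 37   →  a_3 = 13
114 = 3·37 + 3   →  a_4 = 3

3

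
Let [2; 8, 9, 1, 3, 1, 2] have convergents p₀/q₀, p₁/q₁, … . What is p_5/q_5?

843/397

Using pₖ = aₖpₖ₋₁ + pₖ₋₂, qₖ = aₖqₖ₋₁ + qₖ₋₂ (with p₋₁=1, p₋₂=0, q₋₁=0, q₋₂=1):
  k=0: a=2, p=2, q=1
  k=1: a=8, p=17, q=8
  k=2: a=9, p=155, q=73
  k=3: a=1, p=172, q=81
  k=4: a=3, p=671, q=316
  k=5: a=1, p=843, q=397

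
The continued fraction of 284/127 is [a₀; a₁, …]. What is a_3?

284 = 2·127 + 30   →  a_0 = 2
127 = 4·30 + 7   →  a_1 = 4
30 = 4·7 + 2   →  a_2 = 4
7 = 3·2 + 1   →  a_3 = 3

3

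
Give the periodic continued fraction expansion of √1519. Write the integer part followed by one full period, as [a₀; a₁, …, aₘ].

[38; 1, 37, 1, 76]

a₀ = ⌊√1519⌋ = 38.
With m₀=0, d₀=1 and mₖ₊₁ = dₖaₖ − mₖ, dₖ₊₁ = (n − mₖ₊₁²)/dₖ, aₖ₊₁ = ⌊(a₀+mₖ₊₁)/dₖ₊₁⌋:
  k=1: m=38, d=75, a=1
  k=2: m=37, d=2, a=37
  k=3: m=37, d=75, a=1
  k=4: m=38, d=1, a=76
d=1 and a=2a₀=76 at k=4, so the next step gives (m, d) = (38, 75) again — its k=1 value — and the period has length 4.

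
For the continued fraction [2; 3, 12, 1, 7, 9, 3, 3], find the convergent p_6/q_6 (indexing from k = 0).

Using pₖ = aₖpₖ₋₁ + pₖ₋₂, qₖ = aₖqₖ₋₁ + qₖ₋₂ (with p₋₁=1, p₋₂=0, q₋₁=0, q₋₂=1):
  k=0: a=2, p=2, q=1
  k=1: a=3, p=7, q=3
  k=2: a=12, p=86, q=37
  k=3: a=1, p=93, q=40
  k=4: a=7, p=737, q=317
  k=5: a=9, p=6726, q=2893
  k=6: a=3, p=20915, q=8996

20915/8996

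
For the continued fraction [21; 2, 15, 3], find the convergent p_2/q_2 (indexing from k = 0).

Using pₖ = aₖpₖ₋₁ + pₖ₋₂, qₖ = aₖqₖ₋₁ + qₖ₋₂ (with p₋₁=1, p₋₂=0, q₋₁=0, q₋₂=1):
  k=0: a=21, p=21, q=1
  k=1: a=2, p=43, q=2
  k=2: a=15, p=666, q=31

666/31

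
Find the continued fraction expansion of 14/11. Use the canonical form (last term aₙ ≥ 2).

[1; 3, 1, 2]

14 = 1×11 + 3
11 = 3×3 + 2
3 = 1×2 + 1
2 = 2×1 + 0  (stop)
So 14/11 = [1; 3, 1, 2].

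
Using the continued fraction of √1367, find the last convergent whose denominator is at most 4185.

√1367 = [36; 1, 35, 1, 72, …] (period length 4).
Convergents:
  p_0/q_0 = 36/1
  p_1/q_1 = 37/1
  p_2/q_2 = 1331/36
  p_3/q_3 = 1368/37
  p_4/q_4 = 99827/2700
  p_5/q_5 = 101195/2737
  p_6/q_6 = 3641652/98495
q_5 = 2737 ≤ 4185 < 98495 = q_6, so the answer is 101195/2737.

101195/2737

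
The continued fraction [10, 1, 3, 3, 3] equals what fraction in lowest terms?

463/43

Fold from the inside: start with 3/1.
  3 + 1/3 = 10/3
  3 + 3/10 = 33/10
  1 + 10/33 = 43/33
  10 + 33/43 = 463/43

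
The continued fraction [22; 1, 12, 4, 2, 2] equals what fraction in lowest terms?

6671/291

Using pₖ = aₖpₖ₋₁ + pₖ₋₂ and qₖ = aₖqₖ₋₁ + qₖ₋₂:
  k=0: a=22, p=22, q=1
  k=1: a=1, p=23, q=1
  k=2: a=12, p=298, q=13
  k=3: a=4, p=1215, q=53
  k=4: a=2, p=2728, q=119
  k=5: a=2, p=6671, q=291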